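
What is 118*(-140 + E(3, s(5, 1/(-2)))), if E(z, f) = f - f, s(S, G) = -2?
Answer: -16520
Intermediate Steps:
E(z, f) = 0
118*(-140 + E(3, s(5, 1/(-2)))) = 118*(-140 + 0) = 118*(-140) = -16520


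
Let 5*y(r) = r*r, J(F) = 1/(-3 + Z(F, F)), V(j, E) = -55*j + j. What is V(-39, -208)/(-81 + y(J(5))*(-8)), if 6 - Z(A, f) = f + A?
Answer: -515970/19853 ≈ -25.990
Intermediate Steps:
Z(A, f) = 6 - A - f (Z(A, f) = 6 - (f + A) = 6 - (A + f) = 6 + (-A - f) = 6 - A - f)
V(j, E) = -54*j
J(F) = 1/(3 - 2*F) (J(F) = 1/(-3 + (6 - F - F)) = 1/(-3 + (6 - 2*F)) = 1/(3 - 2*F))
y(r) = r**2/5 (y(r) = (r*r)/5 = r**2/5)
V(-39, -208)/(-81 + y(J(5))*(-8)) = (-54*(-39))/(-81 + ((-1/(-3 + 2*5))**2/5)*(-8)) = 2106/(-81 + ((-1/(-3 + 10))**2/5)*(-8)) = 2106/(-81 + ((-1/7)**2/5)*(-8)) = 2106/(-81 + ((1/5)*(1/49))*(-8)) = 2106/(-81 + (1/245)*(-8)) = 2106/(-81 - 8/245) = 2106/(-19853/245) = 2106*(-245/19853) = -515970/19853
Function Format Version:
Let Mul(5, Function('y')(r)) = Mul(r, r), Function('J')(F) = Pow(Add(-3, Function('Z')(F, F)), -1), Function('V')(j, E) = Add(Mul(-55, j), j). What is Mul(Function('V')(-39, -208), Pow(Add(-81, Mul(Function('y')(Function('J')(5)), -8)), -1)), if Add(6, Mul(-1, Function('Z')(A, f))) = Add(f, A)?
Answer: Rational(-515970, 19853) ≈ -25.990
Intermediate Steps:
Function('Z')(A, f) = Add(6, Mul(-1, A), Mul(-1, f)) (Function('Z')(A, f) = Add(6, Mul(-1, Add(f, A))) = Add(6, Mul(-1, Add(A, f))) = Add(6, Add(Mul(-1, A), Mul(-1, f))) = Add(6, Mul(-1, A), Mul(-1, f)))
Function('V')(j, E) = Mul(-54, j)
Function('J')(F) = Pow(Add(3, Mul(-2, F)), -1) (Function('J')(F) = Pow(Add(-3, Add(6, Mul(-1, F), Mul(-1, F))), -1) = Pow(Add(-3, Add(6, Mul(-2, F))), -1) = Pow(Add(3, Mul(-2, F)), -1))
Function('y')(r) = Mul(Rational(1, 5), Pow(r, 2)) (Function('y')(r) = Mul(Rational(1, 5), Mul(r, r)) = Mul(Rational(1, 5), Pow(r, 2)))
Mul(Function('V')(-39, -208), Pow(Add(-81, Mul(Function('y')(Function('J')(5)), -8)), -1)) = Mul(Mul(-54, -39), Pow(Add(-81, Mul(Mul(Rational(1, 5), Pow(Mul(-1, Pow(Add(-3, Mul(2, 5)), -1)), 2)), -8)), -1)) = Mul(2106, Pow(Add(-81, Mul(Mul(Rational(1, 5), Pow(Mul(-1, Pow(Add(-3, 10), -1)), 2)), -8)), -1)) = Mul(2106, Pow(Add(-81, Mul(Mul(Rational(1, 5), Pow(Mul(-1, Pow(7, -1)), 2)), -8)), -1)) = Mul(2106, Pow(Add(-81, Mul(Mul(Rational(1, 5), Pow(Mul(-1, Rational(1, 7)), 2)), -8)), -1)) = Mul(2106, Pow(Add(-81, Mul(Mul(Rational(1, 5), Pow(Rational(-1, 7), 2)), -8)), -1)) = Mul(2106, Pow(Add(-81, Mul(Mul(Rational(1, 5), Rational(1, 49)), -8)), -1)) = Mul(2106, Pow(Add(-81, Mul(Rational(1, 245), -8)), -1)) = Mul(2106, Pow(Add(-81, Rational(-8, 245)), -1)) = Mul(2106, Pow(Rational(-19853, 245), -1)) = Mul(2106, Rational(-245, 19853)) = Rational(-515970, 19853)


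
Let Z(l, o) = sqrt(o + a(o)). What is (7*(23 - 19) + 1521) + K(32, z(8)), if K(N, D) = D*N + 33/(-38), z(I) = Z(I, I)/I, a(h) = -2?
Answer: 58829/38 + 4*sqrt(6) ≈ 1557.9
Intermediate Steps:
Z(l, o) = sqrt(-2 + o) (Z(l, o) = sqrt(o - 2) = sqrt(-2 + o))
z(I) = sqrt(-2 + I)/I
K(N, D) = -33/38 + D*N (K(N, D) = D*N + 33*(-1/38) = D*N - 33/38 = -33/38 + D*N)
(7*(23 - 19) + 1521) + K(32, z(8)) = (7*(23 - 19) + 1521) + (-33/38 + (sqrt(-2 + 8)/8)*32) = (7*4 + 1521) + (-33/38 + (sqrt(6)/8)*32) = (28 + 1521) + (-33/38 + 4*sqrt(6)) = 1549 + (-33/38 + 4*sqrt(6)) = 58829/38 + 4*sqrt(6)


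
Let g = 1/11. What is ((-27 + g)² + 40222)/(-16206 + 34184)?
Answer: 2477239/1087669 ≈ 2.2776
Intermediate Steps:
g = 1/11 ≈ 0.090909
((-27 + g)² + 40222)/(-16206 + 34184) = ((-27 + 1/11)² + 40222)/(-16206 + 34184) = ((-296/11)² + 40222)/17978 = (87616/121 + 40222)*(1/17978) = (4954478/121)*(1/17978) = 2477239/1087669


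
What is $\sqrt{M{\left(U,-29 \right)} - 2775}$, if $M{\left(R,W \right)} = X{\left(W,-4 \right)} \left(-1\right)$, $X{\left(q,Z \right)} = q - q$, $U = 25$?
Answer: $5 i \sqrt{111} \approx 52.678 i$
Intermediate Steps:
$X{\left(q,Z \right)} = 0$
$M{\left(R,W \right)} = 0$ ($M{\left(R,W \right)} = 0 \left(-1\right) = 0$)
$\sqrt{M{\left(U,-29 \right)} - 2775} = \sqrt{0 - 2775} = \sqrt{-2775} = 5 i \sqrt{111}$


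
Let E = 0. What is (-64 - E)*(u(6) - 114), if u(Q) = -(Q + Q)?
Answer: 8064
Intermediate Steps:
u(Q) = -2*Q
(-64 - E)*(u(6) - 114) = (-64 - 1*0)*(-2*6 - 114) = (-64 + 0)*(-12 - 114) = -64*(-126) = 8064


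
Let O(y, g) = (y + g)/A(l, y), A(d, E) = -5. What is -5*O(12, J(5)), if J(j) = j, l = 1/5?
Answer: 17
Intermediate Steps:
l = ⅕ ≈ 0.20000
O(y, g) = -g/5 - y/5 (O(y, g) = (y + g)/(-5) = -(g + y)/5 = -g/5 - y/5)
-5*O(12, J(5)) = -5*(-⅕*5 - ⅕*12) = -5*(-1 - 12/5) = -5*(-17/5) = 17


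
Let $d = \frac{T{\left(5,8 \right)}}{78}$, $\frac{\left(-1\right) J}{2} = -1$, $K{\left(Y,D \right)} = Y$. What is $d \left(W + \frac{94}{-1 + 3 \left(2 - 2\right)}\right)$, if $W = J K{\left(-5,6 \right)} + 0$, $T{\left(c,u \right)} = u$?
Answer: $- \frac{32}{3} \approx -10.667$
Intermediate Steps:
$J = 2$ ($J = \left(-2\right) \left(-1\right) = 2$)
$d = \frac{4}{39}$ ($d = \frac{8}{78} = 8 \cdot \frac{1}{78} = \frac{4}{39} \approx 0.10256$)
$W = -10$ ($W = 2 \left(-5\right) + 0 = -10 + 0 = -10$)
$d \left(W + \frac{94}{-1 + 3 \left(2 - 2\right)}\right) = \frac{4 \left(-10 + \frac{94}{-1 + 3 \left(2 - 2\right)}\right)}{39} = \frac{4 \left(-10 + \frac{94}{-1 + 3 \cdot 0}\right)}{39} = \frac{4 \left(-10 + \frac{94}{-1 + 0}\right)}{39} = \frac{4 \left(-10 + \frac{94}{-1}\right)}{39} = \frac{4 \left(-10 + 94 \left(-1\right)\right)}{39} = \frac{4 \left(-10 - 94\right)}{39} = \frac{4}{39} \left(-104\right) = - \frac{32}{3}$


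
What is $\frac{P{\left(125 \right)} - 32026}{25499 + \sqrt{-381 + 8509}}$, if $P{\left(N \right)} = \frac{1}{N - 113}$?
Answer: $- \frac{9799546189}{7802290476} + \frac{768622 \sqrt{127}}{1950572619} \approx -1.2515$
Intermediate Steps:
$P{\left(N \right)} = \frac{1}{-113 + N}$
$\frac{P{\left(125 \right)} - 32026}{25499 + \sqrt{-381 + 8509}} = \frac{\frac{1}{-113 + 125} - 32026}{25499 + \sqrt{-381 + 8509}} = \frac{\frac{1}{12} - 32026}{25499 + \sqrt{8128}} = \frac{\frac{1}{12} - 32026}{25499 + 8 \sqrt{127}} = - \frac{384311}{12 \left(25499 + 8 \sqrt{127}\right)}$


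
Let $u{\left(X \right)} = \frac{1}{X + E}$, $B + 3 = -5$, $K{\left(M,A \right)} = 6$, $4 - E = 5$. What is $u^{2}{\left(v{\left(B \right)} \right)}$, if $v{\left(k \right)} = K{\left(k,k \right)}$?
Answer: $\frac{1}{25} \approx 0.04$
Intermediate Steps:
$E = -1$ ($E = 4 - 5 = -1$)
$B = -8$ ($B = -3 - 5 = -8$)
$v{\left(k \right)} = 6$
$u{\left(X \right)} = \frac{1}{-1 + X}$ ($u{\left(X \right)} = \frac{1}{X - 1} = \frac{1}{-1 + X}$)
$u^{2}{\left(v{\left(B \right)} \right)} = \left(\frac{1}{-1 + 6}\right)^{2} = \left(\frac{1}{5}\right)^{2} = \frac{1}{25}$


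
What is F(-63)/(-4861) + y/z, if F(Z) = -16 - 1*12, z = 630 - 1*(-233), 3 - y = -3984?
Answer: 19404971/4195043 ≈ 4.6257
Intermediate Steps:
y = 3987 (y = 3 - 1*(-3984) = 3 + 3984 = 3987)
z = 863 (z = 630 + 233 = 863)
F(Z) = -28 (F(Z) = -16 - 12 = -28)
F(-63)/(-4861) + y/z = -28/(-4861) + 3987/863 = -28*(-1/4861) + 3987*(1/863) = 28/4861 + 3987/863 = 19404971/4195043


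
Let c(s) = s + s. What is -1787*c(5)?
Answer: -17870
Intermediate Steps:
c(s) = 2*s
-1787*c(5) = -3574*5 = -1787*10 = -17870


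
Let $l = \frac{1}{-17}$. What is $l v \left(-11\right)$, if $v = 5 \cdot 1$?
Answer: $\frac{55}{17} \approx 3.2353$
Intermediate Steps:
$l = - \frac{1}{17} \approx -0.058824$
$v = 5$
$l v \left(-11\right) = \left(- \frac{1}{17}\right) 5 \left(-11\right) = \left(- \frac{5}{17}\right) \left(-11\right) = \frac{55}{17}$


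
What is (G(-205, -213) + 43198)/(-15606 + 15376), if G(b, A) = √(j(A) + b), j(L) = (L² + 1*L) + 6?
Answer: -21599/115 - √44957/230 ≈ -188.74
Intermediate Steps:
j(L) = 6 + L + L² (j(L) = (L² + L) + 6 = (L + L²) + 6 = 6 + L + L²)
G(b, A) = √(6 + A + b + A²) (G(b, A) = √((6 + A + A²) + b) = √(6 + A + b + A²))
(G(-205, -213) + 43198)/(-15606 + 15376) = (√(6 - 213 - 205 + (-213)²) + 43198)/(-15606 + 15376) = (√(6 - 213 - 205 + 45369) + 43198)/(-230) = (√44957 + 43198)*(-1/230) = (43198 + √44957)*(-1/230) = -21599/115 - √44957/230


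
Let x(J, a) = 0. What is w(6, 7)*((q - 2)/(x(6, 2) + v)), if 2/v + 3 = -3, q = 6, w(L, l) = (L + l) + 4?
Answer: -204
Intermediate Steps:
w(L, l) = 4 + L + l
v = -⅓ (v = 2/(-3 - 3) = 2/(-6) = 2*(-⅙) = -⅓ ≈ -0.33333)
w(6, 7)*((q - 2)/(x(6, 2) + v)) = (4 + 6 + 7)*((6 - 2)/(0 - ⅓)) = 17*(4/(-⅓)) = 17*(4*(-3)) = 17*(-12) = -204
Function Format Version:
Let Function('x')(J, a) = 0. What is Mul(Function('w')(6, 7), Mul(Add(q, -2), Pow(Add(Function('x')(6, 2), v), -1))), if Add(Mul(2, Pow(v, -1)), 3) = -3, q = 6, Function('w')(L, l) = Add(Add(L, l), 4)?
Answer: -204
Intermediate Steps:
Function('w')(L, l) = Add(4, L, l)
v = Rational(-1, 3) (v = Mul(2, Pow(Add(-3, -3), -1)) = Mul(2, Pow(-6, -1)) = Mul(2, Rational(-1, 6)) = Rational(-1, 3) ≈ -0.33333)
Mul(Function('w')(6, 7), Mul(Add(q, -2), Pow(Add(Function('x')(6, 2), v), -1))) = Mul(Add(4, 6, 7), Mul(Add(6, -2), Pow(Add(0, Rational(-1, 3)), -1))) = Mul(17, Mul(4, Pow(Rational(-1, 3), -1))) = Mul(17, Mul(4, -3)) = Mul(17, -12) = -204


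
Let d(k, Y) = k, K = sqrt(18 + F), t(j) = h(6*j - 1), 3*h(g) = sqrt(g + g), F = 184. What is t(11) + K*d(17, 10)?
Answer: 17*sqrt(202) + sqrt(130)/3 ≈ 245.42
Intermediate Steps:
h(g) = sqrt(2)*sqrt(g)/3 (h(g) = sqrt(g + g)/3 = sqrt(2*g)/3 = (sqrt(2)*sqrt(g))/3 = sqrt(2)*sqrt(g)/3)
t(j) = sqrt(2)*sqrt(-1 + 6*j)/3 (t(j) = sqrt(2)*sqrt(6*j - 1)/3 = sqrt(2)*sqrt(-1 + 6*j)/3)
K = sqrt(202) (K = sqrt(18 + 184) = sqrt(202) ≈ 14.213)
t(11) + K*d(17, 10) = sqrt(-2 + 12*11)/3 + sqrt(202)*17 = sqrt(-2 + 132)/3 + 17*sqrt(202) = sqrt(130)/3 + 17*sqrt(202) = 17*sqrt(202) + sqrt(130)/3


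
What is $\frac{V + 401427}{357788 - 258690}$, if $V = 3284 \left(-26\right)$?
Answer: $\frac{316043}{99098} \approx 3.1892$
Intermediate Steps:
$V = -85384$
$\frac{V + 401427}{357788 - 258690} = \frac{-85384 + 401427}{357788 - 258690} = \frac{316043}{99098}$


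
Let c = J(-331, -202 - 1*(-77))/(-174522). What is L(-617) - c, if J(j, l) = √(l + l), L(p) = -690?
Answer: -690 + 5*I*√10/174522 ≈ -690.0 + 9.0598e-5*I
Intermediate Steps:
J(j, l) = √2*√l (J(j, l) = √(2*l) = √2*√l)
c = -5*I*√10/174522 (c = (√2*√(-202 - 1*(-77)))/(-174522) = (√2*√(-202 + 77))*(-1/174522) = (√2*√(-125))*(-1/174522) = (√2*(5*I*√5))*(-1/174522) = (5*I*√10)*(-1/174522) = -5*I*√10/174522 ≈ -9.0598e-5*I)
L(-617) - c = -690 - (-5)*I*√10/174522 = -690 + 5*I*√10/174522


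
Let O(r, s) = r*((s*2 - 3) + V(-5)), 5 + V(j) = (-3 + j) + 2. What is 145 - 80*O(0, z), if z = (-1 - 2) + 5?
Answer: 145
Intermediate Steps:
V(j) = -6 + j (V(j) = -5 + ((-3 + j) + 2) = -5 + (-1 + j) = -6 + j)
z = 2 (z = -3 + 5 = 2)
O(r, s) = r*(-14 + 2*s) (O(r, s) = r*((s*2 - 3) + (-6 - 5)) = r*((2*s - 3) - 11) = r*((-3 + 2*s) - 11) = r*(-14 + 2*s))
145 - 80*O(0, z) = 145 - 160*0*(-7 + 2) = 145 - 160*0*(-5) = 145 - 80*0 = 145 + 0 = 145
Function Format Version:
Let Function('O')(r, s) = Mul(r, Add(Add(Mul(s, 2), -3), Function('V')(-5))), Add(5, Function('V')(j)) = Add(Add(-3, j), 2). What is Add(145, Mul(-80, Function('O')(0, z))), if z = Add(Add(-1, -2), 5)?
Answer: 145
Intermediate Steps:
Function('V')(j) = Add(-6, j) (Function('V')(j) = Add(-5, Add(Add(-3, j), 2)) = Add(-5, Add(-1, j)) = Add(-6, j))
z = 2 (z = Add(-3, 5) = 2)
Function('O')(r, s) = Mul(r, Add(-14, Mul(2, s))) (Function('O')(r, s) = Mul(r, Add(Add(Mul(s, 2), -3), Add(-6, -5))) = Mul(r, Add(Add(Mul(2, s), -3), -11)) = Mul(r, Add(Add(-3, Mul(2, s)), -11)) = Mul(r, Add(-14, Mul(2, s))))
Add(145, Mul(-80, Function('O')(0, z))) = Add(145, Mul(-80, Mul(2, 0, Add(-7, 2)))) = Add(145, Mul(-80, Mul(2, 0, -5))) = Add(145, Mul(-80, 0)) = Add(145, 0) = 145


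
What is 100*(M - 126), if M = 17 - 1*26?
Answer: -13500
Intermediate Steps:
M = -9 (M = 17 - 26 = -9)
100*(M - 126) = 100*(-9 - 126) = 100*(-135) = -13500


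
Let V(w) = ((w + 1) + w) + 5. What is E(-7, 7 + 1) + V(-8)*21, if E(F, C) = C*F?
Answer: -266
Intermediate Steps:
V(w) = 6 + 2*w (V(w) = ((1 + w) + w) + 5 = (1 + 2*w) + 5 = 6 + 2*w)
E(-7, 7 + 1) + V(-8)*21 = (7 + 1)*(-7) + (6 + 2*(-8))*21 = 8*(-7) + (6 - 16)*21 = -56 - 10*21 = -56 - 210 = -266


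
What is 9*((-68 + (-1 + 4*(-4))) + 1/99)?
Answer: -8414/11 ≈ -764.91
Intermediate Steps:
9*((-68 + (-1 + 4*(-4))) + 1/99) = 9*((-68 + (-1 - 16)) + 1/99) = 9*((-68 - 17) + 1/99) = 9*(-85 + 1/99) = 9*(-8414/99) = -8414/11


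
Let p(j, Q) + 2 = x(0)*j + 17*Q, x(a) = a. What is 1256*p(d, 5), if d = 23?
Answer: 104248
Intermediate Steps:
p(j, Q) = -2 + 17*Q (p(j, Q) = -2 + (0*j + 17*Q) = -2 + (0 + 17*Q) = -2 + 17*Q)
1256*p(d, 5) = 1256*(-2 + 17*5) = 1256*(-2 + 85) = 1256*83 = 104248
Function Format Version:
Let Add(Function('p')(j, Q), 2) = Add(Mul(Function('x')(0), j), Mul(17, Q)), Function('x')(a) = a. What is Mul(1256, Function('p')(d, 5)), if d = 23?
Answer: 104248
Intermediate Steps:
Function('p')(j, Q) = Add(-2, Mul(17, Q)) (Function('p')(j, Q) = Add(-2, Add(Mul(0, j), Mul(17, Q))) = Add(-2, Add(0, Mul(17, Q))) = Add(-2, Mul(17, Q)))
Mul(1256, Function('p')(d, 5)) = Mul(1256, Add(-2, Mul(17, 5))) = Mul(1256, Add(-2, 85)) = Mul(1256, 83) = 104248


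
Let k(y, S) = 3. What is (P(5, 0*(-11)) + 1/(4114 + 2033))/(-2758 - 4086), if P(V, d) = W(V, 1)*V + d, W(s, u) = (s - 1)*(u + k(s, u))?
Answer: -491761/42070068 ≈ -0.011689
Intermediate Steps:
W(s, u) = (-1 + s)*(3 + u) (W(s, u) = (s - 1)*(u + 3) = (-1 + s)*(3 + u))
P(V, d) = d + V*(-4 + 4*V) (P(V, d) = (-3 - 1*1 + 3*V + V*1)*V + d = (-3 - 1 + 3*V + V)*V + d = (-4 + 4*V)*V + d = V*(-4 + 4*V) + d = d + V*(-4 + 4*V))
(P(5, 0*(-11)) + 1/(4114 + 2033))/(-2758 - 4086) = ((0*(-11) + 4*5*(-1 + 5)) + 1/(4114 + 2033))/(-2758 - 4086) = ((0 + 4*5*4) + 1/6147)/(-6844) = ((0 + 80) + 1/6147)*(-1/6844) = (80 + 1/6147)*(-1/6844) = (491761/6147)*(-1/6844) = -491761/42070068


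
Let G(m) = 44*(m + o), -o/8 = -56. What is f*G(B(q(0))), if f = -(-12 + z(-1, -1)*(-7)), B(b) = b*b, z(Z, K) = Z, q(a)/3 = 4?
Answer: 130240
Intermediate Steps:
q(a) = 12 (q(a) = 3*4 = 12)
o = 448 (o = -8*(-56) = 448)
B(b) = b²
G(m) = 19712 + 44*m (G(m) = 44*(m + 448) = 44*(448 + m) = 19712 + 44*m)
f = 5 (f = -(-12 - 1*(-7)) = -(-12 + 7) = -1*(-5) = 5)
f*G(B(q(0))) = 5*(19712 + 44*12²) = 5*(19712 + 44*144) = 5*(19712 + 6336) = 5*26048 = 130240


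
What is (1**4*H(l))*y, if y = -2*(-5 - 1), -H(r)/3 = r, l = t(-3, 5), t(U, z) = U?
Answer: 108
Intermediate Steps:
l = -3
H(r) = -3*r
y = 12 (y = -2*(-6) = 12)
(1**4*H(l))*y = (1**4*(-3*(-3)))*12 = (1*9)*12 = 9*12 = 108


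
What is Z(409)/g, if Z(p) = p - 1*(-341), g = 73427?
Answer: 750/73427 ≈ 0.010214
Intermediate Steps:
Z(p) = 341 + p (Z(p) = p + 341 = 341 + p)
Z(409)/g = (341 + 409)/73427 = 750*(1/73427) = 750/73427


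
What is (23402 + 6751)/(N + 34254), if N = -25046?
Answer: 30153/9208 ≈ 3.2747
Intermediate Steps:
(23402 + 6751)/(N + 34254) = (23402 + 6751)/(-25046 + 34254) = 30153/9208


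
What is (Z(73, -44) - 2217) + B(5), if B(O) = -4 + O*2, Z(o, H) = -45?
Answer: -2256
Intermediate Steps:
B(O) = -4 + 2*O
(Z(73, -44) - 2217) + B(5) = (-45 - 2217) + (-4 + 2*5) = -2262 + (-4 + 10) = -2262 + 6 = -2256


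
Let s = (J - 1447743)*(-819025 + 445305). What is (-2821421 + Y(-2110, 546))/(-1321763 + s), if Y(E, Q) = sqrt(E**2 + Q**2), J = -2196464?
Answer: -2821421/1361911718277 + 2*sqrt(1187554)/1361911718277 ≈ -2.0701e-6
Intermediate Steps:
s = 1361913040040 (s = (-2196464 - 1447743)*(-819025 + 445305) = -3644207*(-373720) = 1361913040040)
(-2821421 + Y(-2110, 546))/(-1321763 + s) = (-2821421 + sqrt((-2110)**2 + 546**2))/(-1321763 + 1361913040040) = (-2821421 + sqrt(4452100 + 298116))/1361911718277 = (-2821421 + sqrt(4750216))*(1/1361911718277) = (-2821421 + 2*sqrt(1187554))*(1/1361911718277) = -2821421/1361911718277 + 2*sqrt(1187554)/1361911718277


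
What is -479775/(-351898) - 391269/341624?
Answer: 13107938019/60108401176 ≈ 0.21807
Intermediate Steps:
-479775/(-351898) - 391269/341624 = -479775*(-1/351898) - 391269*1/341624 = 479775/351898 - 391269/341624 = 13107938019/60108401176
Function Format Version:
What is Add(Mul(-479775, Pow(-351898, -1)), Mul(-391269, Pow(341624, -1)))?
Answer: Rational(13107938019, 60108401176) ≈ 0.21807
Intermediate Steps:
Add(Mul(-479775, Pow(-351898, -1)), Mul(-391269, Pow(341624, -1))) = Add(Mul(-479775, Rational(-1, 351898)), Mul(-391269, Rational(1, 341624))) = Add(Rational(479775, 351898), Rational(-391269, 341624)) = Rational(13107938019, 60108401176)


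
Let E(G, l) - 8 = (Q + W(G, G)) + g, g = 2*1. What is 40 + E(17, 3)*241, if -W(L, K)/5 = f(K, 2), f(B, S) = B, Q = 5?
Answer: -16830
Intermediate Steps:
W(L, K) = -5*K
g = 2
E(G, l) = 15 - 5*G (E(G, l) = 8 + ((5 - 5*G) + 2) = 8 + (7 - 5*G) = 15 - 5*G)
40 + E(17, 3)*241 = 40 + (15 - 5*17)*241 = 40 + (15 - 85)*241 = 40 - 70*241 = 40 - 16870 = -16830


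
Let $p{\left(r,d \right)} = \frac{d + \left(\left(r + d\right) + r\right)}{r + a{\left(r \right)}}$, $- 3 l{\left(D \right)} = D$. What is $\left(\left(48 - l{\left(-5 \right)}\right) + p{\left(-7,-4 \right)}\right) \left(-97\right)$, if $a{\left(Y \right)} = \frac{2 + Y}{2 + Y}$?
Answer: $-4850$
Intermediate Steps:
$l{\left(D \right)} = - \frac{D}{3}$
$a{\left(Y \right)} = 1$
$p{\left(r,d \right)} = \frac{2 d + 2 r}{1 + r}$ ($p{\left(r,d \right)} = \frac{d + \left(\left(r + d\right) + r\right)}{r + 1} = \frac{d + \left(\left(d + r\right) + r\right)}{1 + r} = \frac{d + \left(d + 2 r\right)}{1 + r} = \frac{2 d + 2 r}{1 + r}$)
$\left(\left(48 - l{\left(-5 \right)}\right) + p{\left(-7,-4 \right)}\right) \left(-97\right) = \left(\left(48 - \left(- \frac{1}{3}\right) \left(-5\right)\right) + \frac{2 \left(-4 - 7\right)}{1 - 7}\right) \left(-97\right) = \left(\left(48 - \frac{5}{3}\right) + 2 \frac{1}{-6} \left(-11\right)\right) \left(-97\right) = \left(\left(48 - \frac{5}{3}\right) + 2 \left(- \frac{1}{6}\right) \left(-11\right)\right) \left(-97\right) = \left(\frac{139}{3} + \frac{11}{3}\right) \left(-97\right) = 50 \left(-97\right) = -4850$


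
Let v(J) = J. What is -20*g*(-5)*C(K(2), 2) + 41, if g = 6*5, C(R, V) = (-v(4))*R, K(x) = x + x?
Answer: -47959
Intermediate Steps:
K(x) = 2*x
C(R, V) = -4*R (C(R, V) = (-1*4)*R = -4*R)
g = 30
-20*g*(-5)*C(K(2), 2) + 41 = -20*30*(-5)*(-8*2) + 41 = -(-3000)*(-4*4) + 41 = -(-3000)*(-16) + 41 = -20*2400 + 41 = -48000 + 41 = -47959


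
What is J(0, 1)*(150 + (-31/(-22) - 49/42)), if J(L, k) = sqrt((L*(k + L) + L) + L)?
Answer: 0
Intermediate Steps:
J(L, k) = sqrt(2*L + L*(L + k)) (J(L, k) = sqrt((L*(L + k) + L) + L) = sqrt((L + L*(L + k)) + L) = sqrt(2*L + L*(L + k)))
J(0, 1)*(150 + (-31/(-22) - 49/42)) = sqrt(0*(2 + 0 + 1))*(150 + (-31/(-22) - 49/42)) = sqrt(0*3)*(150 + (-31*(-1/22) - 49*1/42)) = sqrt(0)*(150 + (31/22 - 7/6)) = 0*(150 + 8/33) = 0*(4958/33) = 0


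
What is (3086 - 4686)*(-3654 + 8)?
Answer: 5833600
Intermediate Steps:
(3086 - 4686)*(-3654 + 8) = -1600*(-3646) = 5833600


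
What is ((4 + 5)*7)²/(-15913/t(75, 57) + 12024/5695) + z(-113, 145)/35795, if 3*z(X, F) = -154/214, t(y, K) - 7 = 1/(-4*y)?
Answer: -181716798395867441/104032693272858060 ≈ -1.7467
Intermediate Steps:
t(y, K) = 7 - 1/(4*y) (t(y, K) = 7 + 1/(-4*y) = 7 - 1/(4*y))
z(X, F) = -77/321 (z(X, F) = (-154/214)/3 = (-154*1/214)/3 = (⅓)*(-77/107) = -77/321)
((4 + 5)*7)²/(-15913/t(75, 57) + 12024/5695) + z(-113, 145)/35795 = ((4 + 5)*7)²/(-15913/(7 - ¼/75) + 12024/5695) - 77/321/35795 = (9*7)²/(-15913/(7 - ¼*1/75) + 12024*(1/5695)) - 77/321*1/35795 = 63²/(-15913/(7 - 1/300) + 12024/5695) - 77/11490195 = 3969/(-15913/2099/300 + 12024/5695) - 77/11490195 = 3969/(-15913*300/2099 + 12024/5695) - 77/11490195 = 3969/(-4773900/2099 + 12024/5695) - 77/11490195 = 3969/(-27162122124/11953805) - 77/11490195 = 3969*(-11953805/27162122124) - 77/11490195 = -15814884015/9054040708 - 77/11490195 = -181716798395867441/104032693272858060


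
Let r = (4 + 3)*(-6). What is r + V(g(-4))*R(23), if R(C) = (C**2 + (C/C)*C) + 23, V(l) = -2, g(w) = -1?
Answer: -1192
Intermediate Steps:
r = -42 (r = 7*(-6) = -42)
R(C) = 23 + C + C**2 (R(C) = (C**2 + 1*C) + 23 = (C**2 + C) + 23 = (C + C**2) + 23 = 23 + C + C**2)
r + V(g(-4))*R(23) = -42 - 2*(23 + 23 + 23**2) = -42 - 2*(23 + 23 + 529) = -42 - 2*575 = -42 - 1150 = -1192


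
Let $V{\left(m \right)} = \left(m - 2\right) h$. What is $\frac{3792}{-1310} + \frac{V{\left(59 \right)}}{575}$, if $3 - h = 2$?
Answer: $- \frac{210573}{75325} \approx -2.7955$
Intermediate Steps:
$h = 1$ ($h = 3 - 2 = 1$)
$V{\left(m \right)} = -2 + m$ ($V{\left(m \right)} = \left(m - 2\right) 1 = \left(-2 + m\right) 1 = -2 + m$)
$\frac{3792}{-1310} + \frac{V{\left(59 \right)}}{575} = \frac{3792}{-1310} + \frac{-2 + 59}{575} = 3792 \left(- \frac{1}{1310}\right) + 57 \cdot \frac{1}{575} = - \frac{1896}{655} + \frac{57}{575} = - \frac{210573}{75325}$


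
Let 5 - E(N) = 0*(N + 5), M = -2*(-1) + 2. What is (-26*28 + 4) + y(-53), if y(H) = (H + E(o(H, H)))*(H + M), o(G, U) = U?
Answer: 1628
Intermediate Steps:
M = 4 (M = 2 + 2 = 4)
E(N) = 5 (E(N) = 5 - 0*(N + 5) = 5 - 0*(5 + N) = 5 - 1*0 = 5 + 0 = 5)
y(H) = (4 + H)*(5 + H) (y(H) = (H + 5)*(H + 4) = (5 + H)*(4 + H) = (4 + H)*(5 + H))
(-26*28 + 4) + y(-53) = (-26*28 + 4) + (20 + (-53)² + 9*(-53)) = (-728 + 4) + (20 + 2809 - 477) = -724 + 2352 = 1628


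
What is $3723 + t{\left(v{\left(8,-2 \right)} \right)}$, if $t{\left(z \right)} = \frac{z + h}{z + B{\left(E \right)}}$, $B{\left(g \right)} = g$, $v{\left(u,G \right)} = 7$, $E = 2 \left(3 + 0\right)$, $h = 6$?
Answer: $3724$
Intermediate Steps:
$E = 6$ ($E = 2 \cdot 3 = 6$)
$t{\left(z \right)} = 1$ ($t{\left(z \right)} = \frac{z + 6}{z + 6} = \frac{6 + z}{6 + z} = 1$)
$3723 + t{\left(v{\left(8,-2 \right)} \right)} = 3723 + 1 = 3724$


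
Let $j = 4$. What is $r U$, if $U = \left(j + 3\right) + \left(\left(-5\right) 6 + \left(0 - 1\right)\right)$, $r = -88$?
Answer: $2112$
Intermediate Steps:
$U = -24$ ($U = \left(4 + 3\right) + \left(\left(-5\right) 6 + \left(0 - 1\right)\right) = 7 + \left(-30 + \left(0 - 1\right)\right) = 7 - 31 = -24$)
$r U = \left(-88\right) \left(-24\right) = 2112$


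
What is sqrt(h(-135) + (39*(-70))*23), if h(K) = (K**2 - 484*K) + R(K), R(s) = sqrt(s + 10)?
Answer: sqrt(20775 + 5*I*sqrt(5)) ≈ 144.14 + 0.0388*I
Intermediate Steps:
R(s) = sqrt(10 + s)
h(K) = K**2 + sqrt(10 + K) - 484*K (h(K) = (K**2 - 484*K) + sqrt(10 + K) = K**2 + sqrt(10 + K) - 484*K)
sqrt(h(-135) + (39*(-70))*23) = sqrt(((-135)**2 + sqrt(10 - 135) - 484*(-135)) + (39*(-70))*23) = sqrt((18225 + sqrt(-125) + 65340) - 2730*23) = sqrt((18225 + 5*I*sqrt(5) + 65340) - 62790) = sqrt((83565 + 5*I*sqrt(5)) - 62790) = sqrt(20775 + 5*I*sqrt(5))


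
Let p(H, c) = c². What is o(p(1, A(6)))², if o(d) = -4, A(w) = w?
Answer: 16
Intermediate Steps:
o(p(1, A(6)))² = (-4)² = 16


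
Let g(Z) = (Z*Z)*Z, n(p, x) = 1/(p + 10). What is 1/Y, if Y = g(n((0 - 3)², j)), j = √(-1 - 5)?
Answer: 6859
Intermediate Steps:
j = I*√6 (j = √(-6) = I*√6 ≈ 2.4495*I)
n(p, x) = 1/(10 + p)
g(Z) = Z³ (g(Z) = Z²*Z = Z³)
Y = 1/6859 (Y = (1/(10 + (0 - 3)²))³ = (1/(10 + (-3)²))³ = (1/(10 + 9))³ = (1/19)³ = 1/6859 ≈ 0.00014579)
1/Y = 1/(1/6859) = 6859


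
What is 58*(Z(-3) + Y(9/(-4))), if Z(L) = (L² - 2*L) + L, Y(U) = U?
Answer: 1131/2 ≈ 565.50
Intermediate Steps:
Z(L) = L² - L
58*(Z(-3) + Y(9/(-4))) = 58*(-3*(-1 - 3) + 9/(-4)) = 58*(-3*(-4) + 9*(-¼)) = 58*(12 - 9/4) = 58*(39/4) = 1131/2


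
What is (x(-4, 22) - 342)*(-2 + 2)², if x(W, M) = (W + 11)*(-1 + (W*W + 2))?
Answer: 0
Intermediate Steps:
x(W, M) = (1 + W²)*(11 + W) (x(W, M) = (11 + W)*(-1 + (W² + 2)) = (11 + W)*(-1 + (2 + W²)) = (11 + W)*(1 + W²) = (1 + W²)*(11 + W))
(x(-4, 22) - 342)*(-2 + 2)² = ((11 - 4 + (-4)³ + 11*(-4)²) - 342)*(-2 + 2)² = ((11 - 4 - 64 + 11*16) - 342)*0² = ((11 - 4 - 64 + 176) - 342)*0 = (119 - 342)*0 = -223*0 = 0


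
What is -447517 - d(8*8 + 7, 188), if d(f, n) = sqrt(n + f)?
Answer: -447517 - sqrt(259) ≈ -4.4753e+5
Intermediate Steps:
d(f, n) = sqrt(f + n)
-447517 - d(8*8 + 7, 188) = -447517 - sqrt((8*8 + 7) + 188) = -447517 - sqrt((64 + 7) + 188) = -447517 - sqrt(71 + 188) = -447517 - sqrt(259)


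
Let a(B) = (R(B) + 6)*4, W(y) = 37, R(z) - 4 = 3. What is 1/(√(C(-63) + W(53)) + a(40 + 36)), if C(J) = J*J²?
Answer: 26/126357 - I*√250010/252714 ≈ 0.00020577 - 0.0019786*I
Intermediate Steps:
R(z) = 7 (R(z) = 4 + 3 = 7)
C(J) = J³
a(B) = 52 (a(B) = (7 + 6)*4 = 13*4 = 52)
1/(√(C(-63) + W(53)) + a(40 + 36)) = 1/(√((-63)³ + 37) + 52) = 1/(√(-250047 + 37) + 52) = 1/(√(-250010) + 52) = 1/(I*√250010 + 52) = 1/(52 + I*√250010)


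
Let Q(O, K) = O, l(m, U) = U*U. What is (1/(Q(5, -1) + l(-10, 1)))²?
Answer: 1/36 ≈ 0.027778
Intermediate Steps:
l(m, U) = U²
(1/(Q(5, -1) + l(-10, 1)))² = (1/(5 + 1²))² = (1/(5 + 1))² = (1/6)² = (⅙)² = 1/36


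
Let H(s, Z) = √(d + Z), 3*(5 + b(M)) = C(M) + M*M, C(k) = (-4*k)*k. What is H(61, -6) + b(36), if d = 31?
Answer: -1296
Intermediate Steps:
C(k) = -4*k²
b(M) = -5 - M² (b(M) = -5 + (-4*M² + M*M)/3 = -5 + (-4*M² + M²)/3 = -5 + (-3*M²)/3 = -5 - M²)
H(s, Z) = √(31 + Z)
H(61, -6) + b(36) = √(31 - 6) + (-5 - 1*36²) = √25 + (-5 - 1*1296) = 5 + (-5 - 1296) = 5 - 1301 = -1296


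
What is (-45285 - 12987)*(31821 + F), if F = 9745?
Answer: -2422133952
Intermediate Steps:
(-45285 - 12987)*(31821 + F) = (-45285 - 12987)*(31821 + 9745) = -58272*41566 = -2422133952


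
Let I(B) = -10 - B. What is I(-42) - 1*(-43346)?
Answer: 43378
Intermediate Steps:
I(-42) - 1*(-43346) = (-10 - 1*(-42)) - 1*(-43346) = (-10 + 42) + 43346 = 32 + 43346 = 43378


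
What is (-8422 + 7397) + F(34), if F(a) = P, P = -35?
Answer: -1060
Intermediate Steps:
F(a) = -35
(-8422 + 7397) + F(34) = (-8422 + 7397) - 35 = -1025 - 35 = -1060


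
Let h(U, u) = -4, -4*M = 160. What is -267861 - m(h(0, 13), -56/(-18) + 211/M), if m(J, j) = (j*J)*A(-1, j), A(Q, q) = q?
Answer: -8678089559/32400 ≈ -2.6784e+5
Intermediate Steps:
M = -40 (M = -¼*160 = -40)
m(J, j) = J*j² (m(J, j) = (j*J)*j = (J*j)*j = J*j²)
-267861 - m(h(0, 13), -56/(-18) + 211/M) = -267861 - (-4)*(-56/(-18) + 211/(-40))² = -267861 - (-4)*(-56*(-1/18) + 211*(-1/40))² = -267861 - (-4)*(28/9 - 211/40)² = -267861 - (-4)*(-779/360)² = -267861 - (-4)*606841/129600 = -267861 - 1*(-606841/32400) = -267861 + 606841/32400 = -8678089559/32400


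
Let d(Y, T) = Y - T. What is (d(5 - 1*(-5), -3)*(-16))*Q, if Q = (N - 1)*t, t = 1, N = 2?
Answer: -208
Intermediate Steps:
Q = 1 (Q = (2 - 1)*1 = 1*1 = 1)
(d(5 - 1*(-5), -3)*(-16))*Q = (((5 - 1*(-5)) - 1*(-3))*(-16))*1 = (((5 + 5) + 3)*(-16))*1 = ((10 + 3)*(-16))*1 = (13*(-16))*1 = -208*1 = -208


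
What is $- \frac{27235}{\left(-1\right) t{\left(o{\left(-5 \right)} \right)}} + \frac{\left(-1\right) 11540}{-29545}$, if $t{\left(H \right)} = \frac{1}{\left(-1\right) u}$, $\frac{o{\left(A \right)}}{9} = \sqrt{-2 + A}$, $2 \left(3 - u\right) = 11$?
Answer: $\frac{804662691}{11818} \approx 68088.0$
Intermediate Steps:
$u = - \frac{5}{2}$ ($u = 3 - \frac{11}{2} = - \frac{5}{2} \approx -2.5$)
$o{\left(A \right)} = 9 \sqrt{-2 + A}$
$t{\left(H \right)} = \frac{2}{5}$ ($t{\left(H \right)} = \frac{1}{\left(-1\right) \left(- \frac{5}{2}\right)} = \frac{1}{\frac{5}{2}} = \frac{2}{5}$)
$- \frac{27235}{\left(-1\right) t{\left(o{\left(-5 \right)} \right)}} + \frac{\left(-1\right) 11540}{-29545} = - \frac{27235}{\left(-1\right) \frac{2}{5}} + \frac{\left(-1\right) 11540}{-29545} = - \frac{27235}{- \frac{2}{5}} - - \frac{2308}{5909} = \left(-27235\right) \left(- \frac{5}{2}\right) + \frac{2308}{5909} = \frac{136175}{2} + \frac{2308}{5909} = \frac{804662691}{11818}$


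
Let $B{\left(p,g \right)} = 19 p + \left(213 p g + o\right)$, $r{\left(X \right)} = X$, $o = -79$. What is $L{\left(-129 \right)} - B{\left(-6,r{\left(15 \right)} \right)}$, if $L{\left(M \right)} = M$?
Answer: $19234$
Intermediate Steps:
$B{\left(p,g \right)} = -79 + 19 p + 213 g p$ ($B{\left(p,g \right)} = 19 p + \left(213 p g - 79\right) = 19 p + \left(213 g p - 79\right) = 19 p + \left(-79 + 213 g p\right) = -79 + 19 p + 213 g p$)
$L{\left(-129 \right)} - B{\left(-6,r{\left(15 \right)} \right)} = -129 - \left(-79 + 19 \left(-6\right) + 213 \cdot 15 \left(-6\right)\right) = -129 - \left(-79 - 114 - 19170\right) = -129 - -19363 = -129 + 19363 = 19234$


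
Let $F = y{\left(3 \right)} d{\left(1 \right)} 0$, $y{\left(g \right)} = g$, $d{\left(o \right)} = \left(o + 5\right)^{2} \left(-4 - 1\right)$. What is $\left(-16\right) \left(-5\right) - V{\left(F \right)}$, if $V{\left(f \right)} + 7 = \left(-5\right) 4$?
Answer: $107$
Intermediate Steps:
$d{\left(o \right)} = - 5 \left(5 + o\right)^{2}$ ($d{\left(o \right)} = \left(5 + o\right)^{2} \left(-5\right) = - 5 \left(5 + o\right)^{2}$)
$F = 0$ ($F = 3 \left(- 5 \left(5 + 1\right)^{2}\right) 0 = 3 \left(- 5 \cdot 6^{2}\right) 0 = 3 \left(\left(-5\right) 36\right) 0 = 3 \left(-180\right) 0 = \left(-540\right) 0 = 0$)
$V{\left(f \right)} = -27$ ($V{\left(f \right)} = -7 - 20 = -27$)
$\left(-16\right) \left(-5\right) - V{\left(F \right)} = \left(-16\right) \left(-5\right) - -27 = 80 + 27 = 107$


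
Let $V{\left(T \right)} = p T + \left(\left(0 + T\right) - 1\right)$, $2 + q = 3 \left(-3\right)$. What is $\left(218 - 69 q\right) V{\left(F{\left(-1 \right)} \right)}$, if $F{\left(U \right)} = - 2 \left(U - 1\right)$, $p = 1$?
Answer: $6839$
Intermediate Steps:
$F{\left(U \right)} = 2 - 2 U$ ($F{\left(U \right)} = - 2 \left(-1 + U\right) = 2 - 2 U$)
$q = -11$ ($q = -2 + 3 \left(-3\right) = -2 - 9 = -11$)
$V{\left(T \right)} = -1 + 2 T$ ($V{\left(T \right)} = 1 T + \left(\left(0 + T\right) - 1\right) = T + \left(T - 1\right) = T + \left(-1 + T\right) = -1 + 2 T$)
$\left(218 - 69 q\right) V{\left(F{\left(-1 \right)} \right)} = \left(218 - -759\right) \left(-1 + 2 \left(2 - -2\right)\right) = \left(218 + 759\right) \left(-1 + 2 \left(2 + 2\right)\right) = 977 \left(-1 + 2 \cdot 4\right) = 977 \left(-1 + 8\right) = 977 \cdot 7 = 6839$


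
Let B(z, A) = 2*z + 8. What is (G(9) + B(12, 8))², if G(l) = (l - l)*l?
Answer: 1024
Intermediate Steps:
G(l) = 0 (G(l) = 0*l = 0)
B(z, A) = 8 + 2*z
(G(9) + B(12, 8))² = (0 + (8 + 2*12))² = (0 + (8 + 24))² = (0 + 32)² = 32² = 1024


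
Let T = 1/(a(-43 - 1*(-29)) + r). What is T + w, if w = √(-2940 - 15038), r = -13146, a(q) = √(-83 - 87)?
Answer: -6573/86408743 + I*√17978 - I*√170/172817486 ≈ -7.6069e-5 + 134.08*I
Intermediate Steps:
a(q) = I*√170 (a(q) = √(-170) = I*√170)
w = I*√17978 (w = √(-17978) = I*√17978 ≈ 134.08*I)
T = 1/(-13146 + I*√170) (T = 1/(I*√170 - 13146) = 1/(-13146 + I*√170) ≈ -7.6069e-5 - 7.54e-8*I)
T + w = (-6573/86408743 - I*√170/172817486) + I*√17978 = -6573/86408743 + I*√17978 - I*√170/172817486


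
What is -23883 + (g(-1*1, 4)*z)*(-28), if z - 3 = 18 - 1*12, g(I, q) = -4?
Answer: -22875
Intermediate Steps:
z = 9 (z = 3 + (18 - 1*12) = 3 + (18 - 12) = 3 + 6 = 9)
-23883 + (g(-1*1, 4)*z)*(-28) = -23883 - 4*9*(-28) = -23883 - 36*(-28) = -23883 + 1008 = -22875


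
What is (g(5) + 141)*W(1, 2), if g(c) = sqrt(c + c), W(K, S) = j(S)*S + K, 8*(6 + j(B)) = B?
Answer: -2961/2 - 21*sqrt(10)/2 ≈ -1513.7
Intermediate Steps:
j(B) = -6 + B/8
W(K, S) = K + S*(-6 + S/8) (W(K, S) = (-6 + S/8)*S + K = S*(-6 + S/8) + K = K + S*(-6 + S/8))
g(c) = sqrt(2)*sqrt(c) (g(c) = sqrt(2*c) = sqrt(2)*sqrt(c))
(g(5) + 141)*W(1, 2) = (sqrt(2)*sqrt(5) + 141)*(1 + (1/8)*2*(-48 + 2)) = (sqrt(10) + 141)*(1 + (1/8)*2*(-46)) = (141 + sqrt(10))*(1 - 23/2) = (141 + sqrt(10))*(-21/2) = -2961/2 - 21*sqrt(10)/2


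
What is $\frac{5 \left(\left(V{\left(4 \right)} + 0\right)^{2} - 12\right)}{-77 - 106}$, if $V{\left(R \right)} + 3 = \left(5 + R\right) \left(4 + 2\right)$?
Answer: $- \frac{4315}{61} \approx -70.738$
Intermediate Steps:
$V{\left(R \right)} = 27 + 6 R$ ($V{\left(R \right)} = -3 + \left(5 + R\right) \left(4 + 2\right) = -3 + \left(5 + R\right) 6 = -3 + \left(30 + 6 R\right) = 27 + 6 R$)
$\frac{5 \left(\left(V{\left(4 \right)} + 0\right)^{2} - 12\right)}{-77 - 106} = \frac{5 \left(\left(\left(27 + 6 \cdot 4\right) + 0\right)^{2} - 12\right)}{-77 - 106} = \frac{5 \left(\left(\left(27 + 24\right) + 0\right)^{2} - 12\right)}{-183} = - \frac{5 \left(\left(51 + 0\right)^{2} - 12\right)}{183} = - \frac{5 \left(51^{2} - 12\right)}{183} = - \frac{5 \left(2601 - 12\right)}{183} = - \frac{5 \cdot 2589}{183} = \left(- \frac{1}{183}\right) 12945 = - \frac{4315}{61}$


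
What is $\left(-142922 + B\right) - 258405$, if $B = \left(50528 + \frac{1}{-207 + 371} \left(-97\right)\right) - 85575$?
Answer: $- \frac{71565433}{164} \approx -4.3637 \cdot 10^{5}$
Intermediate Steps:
$B = - \frac{5747805}{164}$ ($B = \left(50528 + \frac{1}{164} \left(-97\right)\right) - 85575 = \left(50528 - \frac{97}{164}\right) - 85575 = \frac{8286495}{164} - 85575 = - \frac{5747805}{164} \approx -35048.0$)
$\left(-142922 + B\right) - 258405 = \left(-142922 - \frac{5747805}{164}\right) - 258405 = - \frac{29187013}{164} - 258405 = - \frac{71565433}{164}$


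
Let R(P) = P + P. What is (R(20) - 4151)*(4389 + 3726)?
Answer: -33360765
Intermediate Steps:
R(P) = 2*P
(R(20) - 4151)*(4389 + 3726) = (2*20 - 4151)*(4389 + 3726) = (40 - 4151)*8115 = -4111*8115 = -33360765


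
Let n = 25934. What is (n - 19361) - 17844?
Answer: -11271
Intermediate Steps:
(n - 19361) - 17844 = (25934 - 19361) - 17844 = 6573 - 17844 = -11271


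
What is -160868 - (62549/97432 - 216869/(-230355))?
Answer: -3610548623231783/22443948360 ≈ -1.6087e+5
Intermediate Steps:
-160868 - (62549/97432 - 216869/(-230355)) = -160868 - (62549*(1/97432) - 216869*(-1/230355)) = -160868 - (62549/97432 + 216869/230355) = -160868 - 1*35538455303/22443948360 = -160868 - 35538455303/22443948360 = -3610548623231783/22443948360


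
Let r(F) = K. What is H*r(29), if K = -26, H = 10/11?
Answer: -260/11 ≈ -23.636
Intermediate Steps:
H = 10/11 (H = 10*(1/11) = 10/11 ≈ 0.90909)
r(F) = -26
H*r(29) = (10/11)*(-26) = -260/11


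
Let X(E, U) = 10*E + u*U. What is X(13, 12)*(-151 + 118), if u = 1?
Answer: -4686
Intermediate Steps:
X(E, U) = U + 10*E (X(E, U) = 10*E + 1*U = 10*E + U = U + 10*E)
X(13, 12)*(-151 + 118) = (12 + 10*13)*(-151 + 118) = (12 + 130)*(-33) = 142*(-33) = -4686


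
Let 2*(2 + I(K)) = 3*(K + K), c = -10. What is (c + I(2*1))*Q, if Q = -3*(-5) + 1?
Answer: -96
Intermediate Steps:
Q = 16 (Q = 15 + 1 = 16)
I(K) = -2 + 3*K (I(K) = -2 + (3*(K + K))/2 = -2 + (3*(2*K))/2 = -2 + (6*K)/2 = -2 + 3*K)
(c + I(2*1))*Q = (-10 + (-2 + 3*(2*1)))*16 = (-10 + (-2 + 3*2))*16 = (-10 + (-2 + 6))*16 = (-10 + 4)*16 = -6*16 = -96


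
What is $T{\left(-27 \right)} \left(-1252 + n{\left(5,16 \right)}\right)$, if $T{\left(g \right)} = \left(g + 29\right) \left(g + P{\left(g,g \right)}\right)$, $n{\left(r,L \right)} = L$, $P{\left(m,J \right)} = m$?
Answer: $133488$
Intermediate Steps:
$T{\left(g \right)} = 2 g \left(29 + g\right)$ ($T{\left(g \right)} = \left(g + 29\right) \left(g + g\right) = \left(29 + g\right) 2 g = 2 g \left(29 + g\right)$)
$T{\left(-27 \right)} \left(-1252 + n{\left(5,16 \right)}\right) = 2 \left(-27\right) \left(29 - 27\right) \left(-1252 + 16\right) = 2 \left(-27\right) 2 \left(-1236\right) = \left(-108\right) \left(-1236\right) = 133488$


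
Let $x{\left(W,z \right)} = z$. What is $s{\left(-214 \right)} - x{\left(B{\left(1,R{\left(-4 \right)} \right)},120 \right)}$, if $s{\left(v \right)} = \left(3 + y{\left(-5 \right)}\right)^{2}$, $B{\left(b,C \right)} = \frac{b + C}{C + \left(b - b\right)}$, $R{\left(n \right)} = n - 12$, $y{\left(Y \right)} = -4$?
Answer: $-119$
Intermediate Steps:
$R{\left(n \right)} = -12 + n$ ($R{\left(n \right)} = n - 12 = -12 + n$)
$B{\left(b,C \right)} = \frac{C + b}{C}$ ($B{\left(b,C \right)} = \frac{C + b}{C + 0} = \frac{C + b}{C}$)
$s{\left(v \right)} = 1$ ($s{\left(v \right)} = \left(3 - 4\right)^{2} = \left(-1\right)^{2} = 1$)
$s{\left(-214 \right)} - x{\left(B{\left(1,R{\left(-4 \right)} \right)},120 \right)} = 1 - 120 = -119$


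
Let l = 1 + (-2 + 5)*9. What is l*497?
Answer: 13916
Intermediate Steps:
l = 28 (l = 1 + 3*9 = 1 + 27 = 28)
l*497 = 28*497 = 13916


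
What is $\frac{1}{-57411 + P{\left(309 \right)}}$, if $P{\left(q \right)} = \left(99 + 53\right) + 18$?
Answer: $- \frac{1}{57241} \approx -1.747 \cdot 10^{-5}$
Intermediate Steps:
$P{\left(q \right)} = 170$ ($P{\left(q \right)} = 152 + 18 = 170$)
$\frac{1}{-57411 + P{\left(309 \right)}} = \frac{1}{-57411 + 170} = \frac{1}{-57241} = - \frac{1}{57241}$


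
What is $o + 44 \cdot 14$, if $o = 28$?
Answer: $644$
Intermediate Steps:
$o + 44 \cdot 14 = 28 + 44 \cdot 14 = 28 + 616 = 644$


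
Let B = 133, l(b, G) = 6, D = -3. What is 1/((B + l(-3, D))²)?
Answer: 1/19321 ≈ 5.1757e-5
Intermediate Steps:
1/((B + l(-3, D))²) = 1/((133 + 6)²) = 1/(139²) = 1/19321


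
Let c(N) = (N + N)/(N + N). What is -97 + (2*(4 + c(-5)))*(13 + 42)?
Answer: 453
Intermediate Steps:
c(N) = 1 (c(N) = (2*N)/((2*N)) = (2*N)*(1/(2*N)) = 1)
-97 + (2*(4 + c(-5)))*(13 + 42) = -97 + (2*(4 + 1))*(13 + 42) = -97 + (2*5)*55 = -97 + 10*55 = -97 + 550 = 453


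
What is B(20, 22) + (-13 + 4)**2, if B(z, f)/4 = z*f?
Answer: 1841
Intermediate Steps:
B(z, f) = 4*f*z (B(z, f) = 4*(z*f) = 4*(f*z) = 4*f*z)
B(20, 22) + (-13 + 4)**2 = 4*22*20 + (-13 + 4)**2 = 1760 + (-9)**2 = 1760 + 81 = 1841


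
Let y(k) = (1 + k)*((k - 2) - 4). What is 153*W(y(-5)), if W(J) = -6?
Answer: -918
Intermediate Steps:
y(k) = (1 + k)*(-6 + k) (y(k) = (1 + k)*((-2 + k) - 4) = (1 + k)*(-6 + k))
153*W(y(-5)) = 153*(-6) = -918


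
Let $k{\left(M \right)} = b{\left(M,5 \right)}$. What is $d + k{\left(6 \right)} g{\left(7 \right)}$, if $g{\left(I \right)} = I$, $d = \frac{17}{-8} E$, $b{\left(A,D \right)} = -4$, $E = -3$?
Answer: $- \frac{173}{8} \approx -21.625$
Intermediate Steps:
$k{\left(M \right)} = -4$
$d = \frac{51}{8}$ ($d = \frac{17}{-8} \left(-3\right) = 17 \left(- \frac{1}{8}\right) \left(-3\right) = \left(- \frac{17}{8}\right) \left(-3\right) = \frac{51}{8} \approx 6.375$)
$d + k{\left(6 \right)} g{\left(7 \right)} = \frac{51}{8} - 28 = - \frac{173}{8}$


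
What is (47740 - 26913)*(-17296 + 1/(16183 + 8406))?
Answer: -8857542800661/24589 ≈ -3.6022e+8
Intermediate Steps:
(47740 - 26913)*(-17296 + 1/(16183 + 8406)) = 20827*(-17296 + 1/24589) = 20827*(-425291343/24589) = -8857542800661/24589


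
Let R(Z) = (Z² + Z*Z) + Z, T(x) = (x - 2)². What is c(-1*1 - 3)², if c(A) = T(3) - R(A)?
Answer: 729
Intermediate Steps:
T(x) = (-2 + x)²
R(Z) = Z + 2*Z² (R(Z) = (Z² + Z²) + Z = 2*Z² + Z = Z + 2*Z²)
c(A) = 1 - A*(1 + 2*A) (c(A) = (-2 + 3)² - A*(1 + 2*A) = 1² - A*(1 + 2*A) = 1 - A*(1 + 2*A))
c(-1*1 - 3)² = (1 - (-1*1 - 3)*(1 + 2*(-1*1 - 3)))² = (1 - (-1 - 3)*(1 + 2*(-1 - 3)))² = (1 - 1*(-4)*(1 + 2*(-4)))² = (1 - 1*(-4)*(1 - 8))² = (1 - 1*(-4)*(-7))² = (1 - 28)² = (-27)² = 729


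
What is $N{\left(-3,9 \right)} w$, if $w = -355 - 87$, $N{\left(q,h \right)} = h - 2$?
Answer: $-3094$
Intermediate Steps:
$N{\left(q,h \right)} = -2 + h$ ($N{\left(q,h \right)} = h - 2 = -2 + h$)
$w = -442$ ($w = -355 - 87 = -442$)
$N{\left(-3,9 \right)} w = \left(-2 + 9\right) \left(-442\right) = 7 \left(-442\right) = -3094$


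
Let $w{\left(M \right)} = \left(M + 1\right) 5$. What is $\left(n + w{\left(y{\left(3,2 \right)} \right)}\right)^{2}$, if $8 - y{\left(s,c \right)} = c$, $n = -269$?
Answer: $54756$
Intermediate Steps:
$y{\left(s,c \right)} = 8 - c$
$w{\left(M \right)} = 5 + 5 M$ ($w{\left(M \right)} = \left(1 + M\right) 5 = 5 + 5 M$)
$\left(n + w{\left(y{\left(3,2 \right)} \right)}\right)^{2} = \left(-269 + \left(5 + 5 \left(8 - 2\right)\right)\right)^{2} = \left(-269 + \left(5 + 5 \cdot 6\right)\right)^{2} = \left(-269 + \left(5 + 30\right)\right)^{2} = \left(-269 + 35\right)^{2} = \left(-234\right)^{2} = 54756$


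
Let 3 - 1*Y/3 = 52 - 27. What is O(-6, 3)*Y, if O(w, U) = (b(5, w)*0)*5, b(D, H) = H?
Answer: 0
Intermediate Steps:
Y = -66 (Y = 9 - 3*(52 - 27) = 9 - 3*25 = 9 - 75 = -66)
O(w, U) = 0 (O(w, U) = (w*0)*5 = 0*5 = 0)
O(-6, 3)*Y = 0*(-66) = 0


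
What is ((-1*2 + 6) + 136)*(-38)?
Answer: -5320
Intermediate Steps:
((-1*2 + 6) + 136)*(-38) = ((-2 + 6) + 136)*(-38) = (4 + 136)*(-38) = 140*(-38) = -5320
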